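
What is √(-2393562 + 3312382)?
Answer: 2*√229705 ≈ 958.55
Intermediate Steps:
√(-2393562 + 3312382) = √918820 = 2*√229705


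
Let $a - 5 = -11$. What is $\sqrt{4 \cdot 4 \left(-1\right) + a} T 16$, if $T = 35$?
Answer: $560 i \sqrt{22} \approx 2626.6 i$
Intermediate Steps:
$a = -6$ ($a = 5 - 11 = -6$)
$\sqrt{4 \cdot 4 \left(-1\right) + a} T 16 = \sqrt{4 \cdot 4 \left(-1\right) - 6} \cdot 35 \cdot 16 = \sqrt{16 \left(-1\right) - 6} \cdot 35 \cdot 16 = \sqrt{-16 - 6} \cdot 35 \cdot 16 = \sqrt{-22} \cdot 35 \cdot 16 = i \sqrt{22} \cdot 35 \cdot 16 = 35 i \sqrt{22} \cdot 16 = 560 i \sqrt{22}$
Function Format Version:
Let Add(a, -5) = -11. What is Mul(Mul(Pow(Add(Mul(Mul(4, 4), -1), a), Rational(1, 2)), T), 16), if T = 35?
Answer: Mul(560, I, Pow(22, Rational(1, 2))) ≈ Mul(2626.6, I)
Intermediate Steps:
a = -6 (a = Add(5, -11) = -6)
Mul(Mul(Pow(Add(Mul(Mul(4, 4), -1), a), Rational(1, 2)), T), 16) = Mul(Mul(Pow(Add(Mul(Mul(4, 4), -1), -6), Rational(1, 2)), 35), 16) = Mul(Mul(Pow(Add(Mul(16, -1), -6), Rational(1, 2)), 35), 16) = Mul(Mul(Pow(Add(-16, -6), Rational(1, 2)), 35), 16) = Mul(Mul(Pow(-22, Rational(1, 2)), 35), 16) = Mul(Mul(Mul(I, Pow(22, Rational(1, 2))), 35), 16) = Mul(Mul(35, I, Pow(22, Rational(1, 2))), 16) = Mul(560, I, Pow(22, Rational(1, 2)))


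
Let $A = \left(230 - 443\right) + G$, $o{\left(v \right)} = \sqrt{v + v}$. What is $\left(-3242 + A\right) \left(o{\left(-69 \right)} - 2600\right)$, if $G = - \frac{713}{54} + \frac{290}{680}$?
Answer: $\frac{4138445350}{459} - \frac{6366839 i \sqrt{138}}{1836} \approx 9.0162 \cdot 10^{6} - 40737.0 i$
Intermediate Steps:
$o{\left(v \right)} = \sqrt{2} \sqrt{v}$ ($o{\left(v \right)} = \sqrt{2 v} = \sqrt{2} \sqrt{v}$)
$G = - \frac{23459}{1836}$ ($G = \left(-713\right) \frac{1}{54} + 290 \cdot \frac{1}{680} = - \frac{713}{54} + \frac{29}{68} = - \frac{23459}{1836} \approx -12.777$)
$A = - \frac{414527}{1836}$ ($A = \left(230 - 443\right) - \frac{23459}{1836} = -213 - \frac{23459}{1836} = - \frac{414527}{1836} \approx -225.78$)
$\left(-3242 + A\right) \left(o{\left(-69 \right)} - 2600\right) = \left(-3242 - \frac{414527}{1836}\right) \left(\sqrt{2} \sqrt{-69} - 2600\right) = - \frac{6366839 \left(\sqrt{2} i \sqrt{69} - 2600\right)}{1836} = - \frac{6366839 \left(i \sqrt{138} - 2600\right)}{1836} = - \frac{6366839 \left(-2600 + i \sqrt{138}\right)}{1836} = \frac{4138445350}{459} - \frac{6366839 i \sqrt{138}}{1836}$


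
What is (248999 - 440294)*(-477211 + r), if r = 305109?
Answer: 32922252090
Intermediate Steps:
(248999 - 440294)*(-477211 + r) = (248999 - 440294)*(-477211 + 305109) = -191295*(-172102) = 32922252090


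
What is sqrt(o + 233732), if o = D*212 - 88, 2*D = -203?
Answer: 17*sqrt(734) ≈ 460.57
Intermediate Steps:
D = -203/2 (D = (1/2)*(-203) = -203/2 ≈ -101.50)
o = -21606 (o = -203/2*212 - 88 = -21518 - 88 = -21606)
sqrt(o + 233732) = sqrt(-21606 + 233732) = sqrt(212126) = 17*sqrt(734)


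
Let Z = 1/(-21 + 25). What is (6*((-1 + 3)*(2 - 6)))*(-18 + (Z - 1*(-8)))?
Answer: 468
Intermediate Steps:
Z = ¼ (Z = 1/4 = ¼ ≈ 0.25000)
(6*((-1 + 3)*(2 - 6)))*(-18 + (Z - 1*(-8))) = (6*((-1 + 3)*(2 - 6)))*(-18 + (¼ - 1*(-8))) = (6*(2*(-4)))*(-18 + (¼ + 8)) = (6*(-8))*(-18 + 33/4) = -48*(-39/4) = 468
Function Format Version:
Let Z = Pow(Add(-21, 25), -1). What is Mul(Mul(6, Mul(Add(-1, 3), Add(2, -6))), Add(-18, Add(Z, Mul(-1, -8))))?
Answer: 468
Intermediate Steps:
Z = Rational(1, 4) (Z = Pow(4, -1) = Rational(1, 4) ≈ 0.25000)
Mul(Mul(6, Mul(Add(-1, 3), Add(2, -6))), Add(-18, Add(Z, Mul(-1, -8)))) = Mul(Mul(6, Mul(Add(-1, 3), Add(2, -6))), Add(-18, Add(Rational(1, 4), Mul(-1, -8)))) = Mul(Mul(6, Mul(2, -4)), Add(-18, Add(Rational(1, 4), 8))) = Mul(Mul(6, -8), Add(-18, Rational(33, 4))) = Mul(-48, Rational(-39, 4)) = 468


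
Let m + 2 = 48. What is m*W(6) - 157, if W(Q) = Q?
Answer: 119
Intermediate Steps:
m = 46 (m = -2 + 48 = 46)
m*W(6) - 157 = 46*6 - 157 = 276 - 157 = 119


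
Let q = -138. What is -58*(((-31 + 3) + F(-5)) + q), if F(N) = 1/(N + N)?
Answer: 48169/5 ≈ 9633.8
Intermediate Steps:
F(N) = 1/(2*N)
-58*(((-31 + 3) + F(-5)) + q) = -58*(((-31 + 3) + (½)/(-5)) - 138) = -58*((-28 + (½)*(-⅕)) - 138) = -58*((-28 - ⅒) - 138) = -58*(-281/10 - 138) = -58*(-1661/10) = 48169/5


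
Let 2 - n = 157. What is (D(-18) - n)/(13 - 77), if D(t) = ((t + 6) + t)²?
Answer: -1055/64 ≈ -16.484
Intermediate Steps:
n = -155 (n = 2 - 1*157 = 2 - 157 = -155)
D(t) = (6 + 2*t)² (D(t) = ((6 + t) + t)² = (6 + 2*t)²)
(D(-18) - n)/(13 - 77) = (4*(3 - 18)² - 1*(-155))/(13 - 77) = (4*(-15)² + 155)/(-64) = -(4*225 + 155)/64 = -(900 + 155)/64 = -1/64*1055 = -1055/64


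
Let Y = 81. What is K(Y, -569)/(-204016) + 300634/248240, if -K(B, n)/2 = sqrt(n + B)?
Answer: 150317/124120 + I*sqrt(122)/51004 ≈ 1.2111 + 0.00021656*I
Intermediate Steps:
K(B, n) = -2*sqrt(B + n) (K(B, n) = -2*sqrt(n + B) = -2*sqrt(B + n))
K(Y, -569)/(-204016) + 300634/248240 = -2*sqrt(81 - 569)/(-204016) + 300634/248240 = -4*I*sqrt(122)*(-1/204016) + 300634*(1/248240) = -4*I*sqrt(122)*(-1/204016) + 150317/124120 = I*sqrt(122)/51004 + 150317/124120 = 150317/124120 + I*sqrt(122)/51004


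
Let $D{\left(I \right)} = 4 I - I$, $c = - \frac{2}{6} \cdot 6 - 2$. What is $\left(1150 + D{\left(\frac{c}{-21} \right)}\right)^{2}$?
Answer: $\frac{64866916}{49} \approx 1.3238 \cdot 10^{6}$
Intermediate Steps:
$c = -4$ ($c = \left(-2\right) \frac{1}{6} \cdot 6 - 2 = \left(- \frac{1}{3}\right) 6 - 2 = -2 - 2 = -4$)
$D{\left(I \right)} = 3 I$
$\left(1150 + D{\left(\frac{c}{-21} \right)}\right)^{2} = \left(1150 + 3 \left(- \frac{4}{-21}\right)\right)^{2} = \left(1150 + 3 \left(\left(-4\right) \left(- \frac{1}{21}\right)\right)\right)^{2} = \left(1150 + 3 \cdot \frac{4}{21}\right)^{2} = \left(1150 + \frac{4}{7}\right)^{2} = \left(\frac{8054}{7}\right)^{2} = \frac{64866916}{49}$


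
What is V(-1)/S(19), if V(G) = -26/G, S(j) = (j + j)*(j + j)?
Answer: 13/722 ≈ 0.018006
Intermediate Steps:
S(j) = 4*j² (S(j) = (2*j)*(2*j) = 4*j²)
V(-1)/S(19) = (-26/(-1))/((4*19²)) = (-26*(-1))/((4*361)) = 26/1444 = 26*(1/1444) = 13/722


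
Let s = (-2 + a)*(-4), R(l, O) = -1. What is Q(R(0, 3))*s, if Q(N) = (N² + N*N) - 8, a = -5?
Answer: -168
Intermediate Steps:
Q(N) = -8 + 2*N² (Q(N) = (N² + N²) - 8 = 2*N² - 8 = -8 + 2*N²)
s = 28 (s = (-2 - 5)*(-4) = -7*(-4) = 28)
Q(R(0, 3))*s = (-8 + 2*(-1)²)*28 = (-8 + 2*1)*28 = (-8 + 2)*28 = -6*28 = -168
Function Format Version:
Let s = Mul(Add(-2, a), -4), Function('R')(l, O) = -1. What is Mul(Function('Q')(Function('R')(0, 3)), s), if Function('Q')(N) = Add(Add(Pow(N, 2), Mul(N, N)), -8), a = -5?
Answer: -168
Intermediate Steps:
Function('Q')(N) = Add(-8, Mul(2, Pow(N, 2))) (Function('Q')(N) = Add(Add(Pow(N, 2), Pow(N, 2)), -8) = Add(Mul(2, Pow(N, 2)), -8) = Add(-8, Mul(2, Pow(N, 2))))
s = 28 (s = Mul(Add(-2, -5), -4) = Mul(-7, -4) = 28)
Mul(Function('Q')(Function('R')(0, 3)), s) = Mul(Add(-8, Mul(2, Pow(-1, 2))), 28) = Mul(Add(-8, Mul(2, 1)), 28) = Mul(Add(-8, 2), 28) = Mul(-6, 28) = -168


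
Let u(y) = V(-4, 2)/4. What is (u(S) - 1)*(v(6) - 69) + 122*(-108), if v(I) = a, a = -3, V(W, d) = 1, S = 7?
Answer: -13122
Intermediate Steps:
u(y) = ¼ (u(y) = 1/4 = 1*(¼) = ¼)
v(I) = -3
(u(S) - 1)*(v(6) - 69) + 122*(-108) = (¼ - 1)*(-3 - 69) + 122*(-108) = -¾*(-72) - 13176 = 54 - 13176 = -13122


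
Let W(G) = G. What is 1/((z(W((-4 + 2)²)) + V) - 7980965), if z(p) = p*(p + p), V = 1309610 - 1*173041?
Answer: -1/6844364 ≈ -1.4611e-7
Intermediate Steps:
V = 1136569 (V = 1309610 - 173041 = 1136569)
z(p) = 2*p² (z(p) = p*(2*p) = 2*p²)
1/((z(W((-4 + 2)²)) + V) - 7980965) = 1/((2*((-4 + 2)²)² + 1136569) - 7980965) = 1/((2*((-2)²)² + 1136569) - 7980965) = 1/((2*4² + 1136569) - 7980965) = 1/((2*16 + 1136569) - 7980965) = 1/((32 + 1136569) - 7980965) = 1/(1136601 - 7980965) = 1/(-6844364) = -1/6844364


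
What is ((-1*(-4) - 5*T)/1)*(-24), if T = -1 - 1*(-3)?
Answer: 144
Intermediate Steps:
T = 2 (T = -1 + 3 = 2)
((-1*(-4) - 5*T)/1)*(-24) = ((-1*(-4) - 5*2)/1)*(-24) = ((4 - 10)*1)*(-24) = -6*1*(-24) = -6*(-24) = 144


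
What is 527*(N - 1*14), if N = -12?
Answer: -13702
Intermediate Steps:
527*(N - 1*14) = 527*(-12 - 1*14) = 527*(-12 - 14) = 527*(-26) = -13702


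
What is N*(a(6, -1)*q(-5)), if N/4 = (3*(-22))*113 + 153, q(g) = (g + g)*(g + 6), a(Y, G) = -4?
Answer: -1168800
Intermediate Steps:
q(g) = 2*g*(6 + g) (q(g) = (2*g)*(6 + g) = 2*g*(6 + g))
N = -29220 (N = 4*((3*(-22))*113 + 153) = 4*(-66*113 + 153) = 4*(-7458 + 153) = 4*(-7305) = -29220)
N*(a(6, -1)*q(-5)) = -(-116880)*2*(-5)*(6 - 5) = -(-116880)*2*(-5)*1 = -(-116880)*(-10) = -29220*40 = -1168800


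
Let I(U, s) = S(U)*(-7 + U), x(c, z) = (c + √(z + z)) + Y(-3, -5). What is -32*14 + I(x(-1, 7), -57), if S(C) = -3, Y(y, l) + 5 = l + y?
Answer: -385 - 3*√14 ≈ -396.23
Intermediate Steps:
Y(y, l) = -5 + l + y (Y(y, l) = -5 + (l + y) = -5 + l + y)
x(c, z) = -13 + c + √2*√z (x(c, z) = (c + √(z + z)) + (-5 - 5 - 3) = (c + √(2*z)) - 13 = (c + √2*√z) - 13 = -13 + c + √2*√z)
I(U, s) = 21 - 3*U (I(U, s) = -3*(-7 + U) = 21 - 3*U)
-32*14 + I(x(-1, 7), -57) = -32*14 + (21 - 3*(-13 - 1 + √2*√7)) = -448 + (21 - 3*(-13 - 1 + √14)) = -448 + (21 - 3*(-14 + √14)) = -448 + (21 + (42 - 3*√14)) = -448 + (63 - 3*√14) = -385 - 3*√14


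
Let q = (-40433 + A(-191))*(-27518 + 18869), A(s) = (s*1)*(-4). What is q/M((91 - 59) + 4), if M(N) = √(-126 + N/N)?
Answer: -343097181*I*√5/25 ≈ -3.0688e+7*I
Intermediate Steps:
A(s) = -4*s (A(s) = s*(-4) = -4*s)
M(N) = 5*I*√5 (M(N) = √(-126 + 1) = √(-125) = 5*I*√5)
q = 343097181 (q = (-40433 - 4*(-191))*(-27518 + 18869) = (-40433 + 764)*(-8649) = -39669*(-8649) = 343097181)
q/M((91 - 59) + 4) = 343097181/((5*I*√5)) = 343097181*(-I*√5/25) = -343097181*I*√5/25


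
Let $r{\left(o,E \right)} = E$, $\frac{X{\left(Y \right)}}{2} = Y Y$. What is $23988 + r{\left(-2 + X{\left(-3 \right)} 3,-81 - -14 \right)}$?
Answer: $23921$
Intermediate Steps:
$X{\left(Y \right)} = 2 Y^{2}$ ($X{\left(Y \right)} = 2 Y Y = 2 Y^{2}$)
$23988 + r{\left(-2 + X{\left(-3 \right)} 3,-81 - -14 \right)} = 23988 - 67 = 23921$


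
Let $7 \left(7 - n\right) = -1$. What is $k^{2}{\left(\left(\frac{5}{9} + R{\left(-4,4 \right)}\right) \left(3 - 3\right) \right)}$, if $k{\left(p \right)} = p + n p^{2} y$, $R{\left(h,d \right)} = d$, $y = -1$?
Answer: $0$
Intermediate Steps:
$n = \frac{50}{7}$ ($n = 7 - - \frac{1}{7} = 7 + \frac{1}{7} = \frac{50}{7} \approx 7.1429$)
$k{\left(p \right)} = p - \frac{50 p^{2}}{7}$ ($k{\left(p \right)} = p + \frac{50 p^{2}}{7} \left(-1\right) = p - \frac{50 p^{2}}{7}$)
$k^{2}{\left(\left(\frac{5}{9} + R{\left(-4,4 \right)}\right) \left(3 - 3\right) \right)} = \left(\frac{\left(\frac{5}{9} + 4\right) \left(3 - 3\right) \left(7 - 50 \left(\frac{5}{9} + 4\right) \left(3 - 3\right)\right)}{7}\right)^{2} = \left(\frac{\left(5 \cdot \frac{1}{9} + 4\right) 0 \left(7 - 50 \left(5 \cdot \frac{1}{9} + 4\right) 0\right)}{7}\right)^{2} = \left(\frac{\left(\frac{5}{9} + 4\right) 0 \left(7 - 50 \left(\frac{5}{9} + 4\right) 0\right)}{7}\right)^{2} = \left(\frac{\frac{41}{9} \cdot 0 \left(7 - 50 \cdot \frac{41}{9} \cdot 0\right)}{7}\right)^{2} = \left(\frac{1}{7} \cdot 0 \left(7 - 0\right)\right)^{2} = \left(\frac{1}{7} \cdot 0 \left(7 + 0\right)\right)^{2} = \left(\frac{1}{7} \cdot 0 \cdot 7\right)^{2} = 0^{2} = 0$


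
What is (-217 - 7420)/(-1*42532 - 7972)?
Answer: 7637/50504 ≈ 0.15122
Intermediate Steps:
(-217 - 7420)/(-1*42532 - 7972) = -7637/(-42532 - 7972) = -7637/(-50504) = -7637*(-1/50504) = 7637/50504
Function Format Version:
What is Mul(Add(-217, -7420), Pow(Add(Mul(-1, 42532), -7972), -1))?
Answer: Rational(7637, 50504) ≈ 0.15122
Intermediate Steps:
Mul(Add(-217, -7420), Pow(Add(Mul(-1, 42532), -7972), -1)) = Mul(-7637, Pow(Add(-42532, -7972), -1)) = Mul(-7637, Pow(-50504, -1)) = Mul(-7637, Rational(-1, 50504)) = Rational(7637, 50504)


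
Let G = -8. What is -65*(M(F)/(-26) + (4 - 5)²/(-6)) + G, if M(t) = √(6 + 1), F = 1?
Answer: 17/6 + 5*√7/2 ≈ 9.4477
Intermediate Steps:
M(t) = √7
-65*(M(F)/(-26) + (4 - 5)²/(-6)) + G = -65*(√7/(-26) + (4 - 5)²/(-6)) - 8 = -65*(√7*(-1/26) + (-1)²*(-⅙)) - 8 = -65*(-√7/26 + 1*(-⅙)) - 8 = -65*(-√7/26 - ⅙) - 8 = -65*(-⅙ - √7/26) - 8 = (65/6 + 5*√7/2) - 8 = 17/6 + 5*√7/2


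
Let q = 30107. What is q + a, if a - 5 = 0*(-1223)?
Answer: 30112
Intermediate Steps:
a = 5 (a = 5 + 0*(-1223) = 5 + 0 = 5)
q + a = 30107 + 5 = 30112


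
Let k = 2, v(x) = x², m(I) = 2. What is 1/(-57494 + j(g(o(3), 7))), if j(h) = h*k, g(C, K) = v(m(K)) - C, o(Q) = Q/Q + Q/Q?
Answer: -1/57490 ≈ -1.7394e-5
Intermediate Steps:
o(Q) = 2 (o(Q) = 1 + 1 = 2)
g(C, K) = 4 - C (g(C, K) = 2² - C = 4 - C)
j(h) = 2*h (j(h) = h*2 = 2*h)
1/(-57494 + j(g(o(3), 7))) = 1/(-57494 + 2*(4 - 1*2)) = 1/(-57494 + 2*(4 - 2)) = 1/(-57494 + 2*2) = 1/(-57494 + 4) = 1/(-57490) = -1/57490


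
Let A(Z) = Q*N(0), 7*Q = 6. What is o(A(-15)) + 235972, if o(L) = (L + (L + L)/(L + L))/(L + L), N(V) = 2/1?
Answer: 5663347/24 ≈ 2.3597e+5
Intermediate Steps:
Q = 6/7 (Q = (1/7)*6 = 6/7 ≈ 0.85714)
N(V) = 2 (N(V) = 2*1 = 2)
A(Z) = 12/7 (A(Z) = (6/7)*2 = 12/7)
o(L) = (1 + L)/(2*L) (o(L) = (L + (2*L)/((2*L)))/((2*L)) = (L + (2*L)*(1/(2*L)))*(1/(2*L)) = (L + 1)*(1/(2*L)) = (1 + L)*(1/(2*L)) = (1 + L)/(2*L))
o(A(-15)) + 235972 = (1 + 12/7)/(2*(12/7)) + 235972 = (1/2)*(7/12)*(19/7) + 235972 = 19/24 + 235972 = 5663347/24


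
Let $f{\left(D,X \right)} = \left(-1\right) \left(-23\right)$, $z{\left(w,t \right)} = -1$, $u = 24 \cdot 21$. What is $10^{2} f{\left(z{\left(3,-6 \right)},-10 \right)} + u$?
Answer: $2804$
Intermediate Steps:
$u = 504$
$f{\left(D,X \right)} = 23$
$10^{2} f{\left(z{\left(3,-6 \right)},-10 \right)} + u = 10^{2} \cdot 23 + 504 = 100 \cdot 23 + 504 = 2300 + 504 = 2804$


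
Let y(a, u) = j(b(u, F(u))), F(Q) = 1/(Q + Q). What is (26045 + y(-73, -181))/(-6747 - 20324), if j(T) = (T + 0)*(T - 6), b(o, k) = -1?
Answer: -26052/27071 ≈ -0.96236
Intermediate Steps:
F(Q) = 1/(2*Q)
j(T) = T*(-6 + T)
y(a, u) = 7 (y(a, u) = -(-6 - 1) = -1*(-7) = 7)
(26045 + y(-73, -181))/(-6747 - 20324) = (26045 + 7)/(-6747 - 20324) = 26052/(-27071) = 26052*(-1/27071) = -26052/27071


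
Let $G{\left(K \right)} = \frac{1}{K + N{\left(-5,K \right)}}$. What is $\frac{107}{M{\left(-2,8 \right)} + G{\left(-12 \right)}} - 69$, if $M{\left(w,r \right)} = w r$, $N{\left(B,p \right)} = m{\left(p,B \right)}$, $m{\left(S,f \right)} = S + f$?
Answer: $- \frac{35188}{465} \approx -75.673$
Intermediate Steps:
$N{\left(B,p \right)} = B + p$ ($N{\left(B,p \right)} = p + B = B + p$)
$M{\left(w,r \right)} = r w$
$G{\left(K \right)} = \frac{1}{-5 + 2 K}$ ($G{\left(K \right)} = \frac{1}{K + \left(-5 + K\right)} = \frac{1}{-5 + 2 K}$)
$\frac{107}{M{\left(-2,8 \right)} + G{\left(-12 \right)}} - 69 = \frac{107}{8 \left(-2\right) + \frac{1}{-5 + 2 \left(-12\right)}} - 69 = \frac{107}{-16 + \frac{1}{-5 - 24}} - 69 = \frac{107}{-16 + \frac{1}{-29}} - 69 = \frac{107}{-16 - \frac{1}{29}} - 69 = \frac{107}{- \frac{465}{29}} - 69 = 107 \left(- \frac{29}{465}\right) - 69 = - \frac{3103}{465} - 69 = - \frac{35188}{465}$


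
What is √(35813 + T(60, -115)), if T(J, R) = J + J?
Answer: √35933 ≈ 189.56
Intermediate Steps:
T(J, R) = 2*J
√(35813 + T(60, -115)) = √(35813 + 2*60) = √(35813 + 120) = √35933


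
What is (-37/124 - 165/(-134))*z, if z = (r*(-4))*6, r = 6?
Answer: -279036/2077 ≈ -134.35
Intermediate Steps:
z = -144 (z = (6*(-4))*6 = -24*6 = -144)
(-37/124 - 165/(-134))*z = (-37/124 - 165/(-134))*(-144) = (-37*1/124 - 165*(-1/134))*(-144) = (-37/124 + 165/134)*(-144) = (7751/8308)*(-144) = -279036/2077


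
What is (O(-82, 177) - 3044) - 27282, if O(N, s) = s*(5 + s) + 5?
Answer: 1893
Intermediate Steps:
O(N, s) = 5 + s*(5 + s)
(O(-82, 177) - 3044) - 27282 = ((5 + 177² + 5*177) - 3044) - 27282 = ((5 + 31329 + 885) - 3044) - 27282 = (32219 - 3044) - 27282 = 29175 - 27282 = 1893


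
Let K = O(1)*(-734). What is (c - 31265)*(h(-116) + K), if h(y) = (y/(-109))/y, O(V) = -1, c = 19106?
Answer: -972780795/109 ≈ -8.9246e+6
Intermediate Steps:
K = 734 (K = -1*(-734) = 734)
h(y) = -1/109 (h(y) = (y*(-1/109))/y = (-y/109)/y = -1/109)
(c - 31265)*(h(-116) + K) = (19106 - 31265)*(-1/109 + 734) = -12159*80005/109 = -972780795/109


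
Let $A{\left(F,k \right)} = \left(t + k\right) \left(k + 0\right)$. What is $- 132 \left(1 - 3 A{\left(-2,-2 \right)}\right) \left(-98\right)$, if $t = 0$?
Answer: $-142296$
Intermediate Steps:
$A{\left(F,k \right)} = k^{2}$ ($A{\left(F,k \right)} = \left(0 + k\right) \left(k + 0\right) = k k = k^{2}$)
$- 132 \left(1 - 3 A{\left(-2,-2 \right)}\right) \left(-98\right) = - 132 \left(1 - 3 \left(-2\right)^{2}\right) \left(-98\right) = - 132 \left(1 - 12\right) \left(-98\right) = \left(-132\right) \left(-11\right) \left(-98\right) = 1452 \left(-98\right) = -142296$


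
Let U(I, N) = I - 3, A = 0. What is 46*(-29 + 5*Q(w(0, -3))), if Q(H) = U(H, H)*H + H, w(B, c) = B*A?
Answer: -1334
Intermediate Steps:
w(B, c) = 0 (w(B, c) = B*0 = 0)
U(I, N) = -3 + I
Q(H) = H + H*(-3 + H) (Q(H) = (-3 + H)*H + H = H*(-3 + H) + H = H + H*(-3 + H))
46*(-29 + 5*Q(w(0, -3))) = 46*(-29 + 5*(0*(-2 + 0))) = 46*(-29 + 5*(0*(-2))) = 46*(-29 + 5*0) = 46*(-29 + 0) = 46*(-29) = -1334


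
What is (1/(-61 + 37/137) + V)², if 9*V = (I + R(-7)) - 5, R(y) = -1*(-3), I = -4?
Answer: 290736601/623001600 ≈ 0.46667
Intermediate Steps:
R(y) = 3
V = -⅔ (V = ((-4 + 3) - 5)/9 = (-1 - 5)/9 = (⅑)*(-6) = -⅔ ≈ -0.66667)
(1/(-61 + 37/137) + V)² = (1/(-61 + 37/137) - ⅔)² = (1/(-8320/137) - ⅔)² = (-137/8320 - ⅔)² = (-17051/24960)² = 290736601/623001600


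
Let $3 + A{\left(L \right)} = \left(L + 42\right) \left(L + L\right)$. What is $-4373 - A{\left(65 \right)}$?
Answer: $-18280$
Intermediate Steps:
$A{\left(L \right)} = -3 + 2 L \left(42 + L\right)$ ($A{\left(L \right)} = -3 + \left(L + 42\right) \left(L + L\right) = -3 + \left(42 + L\right) 2 L = -3 + 2 L \left(42 + L\right)$)
$-4373 - A{\left(65 \right)} = -4373 - \left(-3 + 2 \cdot 65^{2} + 84 \cdot 65\right) = -4373 - \left(-3 + 2 \cdot 4225 + 5460\right) = -4373 - \left(-3 + 8450 + 5460\right) = -4373 - 13907 = -18280$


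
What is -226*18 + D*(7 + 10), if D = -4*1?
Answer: -4136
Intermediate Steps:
D = -4
-226*18 + D*(7 + 10) = -226*18 - 4*(7 + 10) = -4068 - 4*17 = -4068 - 68 = -4136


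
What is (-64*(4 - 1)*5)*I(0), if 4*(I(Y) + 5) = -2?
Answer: 5280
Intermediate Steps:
I(Y) = -11/2 (I(Y) = -5 + (¼)*(-2) = -5 - ½ = -11/2)
(-64*(4 - 1)*5)*I(0) = -64*(4 - 1)*5*(-11/2) = -192*5*(-11/2) = -64*15*(-11/2) = -960*(-11/2) = 5280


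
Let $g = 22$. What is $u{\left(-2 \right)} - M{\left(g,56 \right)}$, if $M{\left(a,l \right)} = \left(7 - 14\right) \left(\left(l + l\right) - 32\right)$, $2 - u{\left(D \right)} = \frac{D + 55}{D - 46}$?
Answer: $\frac{27029}{48} \approx 563.1$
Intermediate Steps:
$u{\left(D \right)} = 2 - \frac{55 + D}{-46 + D}$ ($u{\left(D \right)} = 2 - \frac{D + 55}{D - 46} = 2 - \frac{55 + D}{-46 + D}$)
$M{\left(a,l \right)} = 224 - 14 l$ ($M{\left(a,l \right)} = - 7 \left(2 l - 32\right) = - 7 \left(-32 + 2 l\right) = 224 - 14 l$)
$u{\left(-2 \right)} - M{\left(g,56 \right)} = \frac{-147 - 2}{-46 - 2} - \left(224 - 784\right) = \frac{1}{-48} \left(-149\right) - \left(224 - 784\right) = \left(- \frac{1}{48}\right) \left(-149\right) - -560 = \frac{149}{48} + 560 = \frac{27029}{48}$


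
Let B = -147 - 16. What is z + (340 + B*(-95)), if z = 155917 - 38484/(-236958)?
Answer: 6782613220/39493 ≈ 1.7174e+5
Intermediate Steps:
B = -163
z = 6157636495/39493 (z = 155917 - 38484*(-1/236958) = 155917 + 6414/39493 = 6157636495/39493 ≈ 1.5592e+5)
z + (340 + B*(-95)) = 6157636495/39493 + (340 - 163*(-95)) = 6157636495/39493 + (340 + 15485) = 6157636495/39493 + 15825 = 6782613220/39493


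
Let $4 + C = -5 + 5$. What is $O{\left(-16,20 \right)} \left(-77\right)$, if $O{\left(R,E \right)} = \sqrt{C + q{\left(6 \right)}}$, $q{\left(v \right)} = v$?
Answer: $- 77 \sqrt{2} \approx -108.89$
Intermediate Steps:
$C = -4$ ($C = -4 + \left(-5 + 5\right) = -4 + 0 = -4$)
$O{\left(R,E \right)} = \sqrt{2}$ ($O{\left(R,E \right)} = \sqrt{-4 + 6} = \sqrt{2}$)
$O{\left(-16,20 \right)} \left(-77\right) = \sqrt{2} \left(-77\right) = - 77 \sqrt{2}$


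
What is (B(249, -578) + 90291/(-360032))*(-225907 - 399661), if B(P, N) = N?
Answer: 4069882597063/11251 ≈ 3.6174e+8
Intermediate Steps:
(B(249, -578) + 90291/(-360032))*(-225907 - 399661) = (-578 + 90291/(-360032))*(-225907 - 399661) = (-578 + 90291*(-1/360032))*(-625568) = (-578 - 90291/360032)*(-625568) = -208188787/360032*(-625568) = 4069882597063/11251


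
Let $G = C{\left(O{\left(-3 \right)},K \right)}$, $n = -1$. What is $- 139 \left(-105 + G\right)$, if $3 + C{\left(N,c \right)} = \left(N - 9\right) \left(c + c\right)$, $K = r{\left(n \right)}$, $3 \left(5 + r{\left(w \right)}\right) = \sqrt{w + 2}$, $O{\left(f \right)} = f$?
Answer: $-556$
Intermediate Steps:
$r{\left(w \right)} = -5 + \frac{\sqrt{2 + w}}{3}$ ($r{\left(w \right)} = -5 + \frac{\sqrt{w + 2}}{3} = -5 + \frac{\sqrt{2 + w}}{3}$)
$K = - \frac{14}{3}$ ($K = -5 + \frac{\sqrt{2 - 1}}{3} = -5 + \frac{\sqrt{1}}{3} = -5 + \frac{1}{3} \cdot 1 = -5 + \frac{1}{3} = - \frac{14}{3} \approx -4.6667$)
$C{\left(N,c \right)} = -3 + 2 c \left(-9 + N\right)$ ($C{\left(N,c \right)} = -3 + \left(N - 9\right) \left(c + c\right) = -3 + \left(-9 + N\right) 2 c = -3 + 2 c \left(-9 + N\right)$)
$G = 109$ ($G = -3 - -84 + 2 \left(-3\right) \left(- \frac{14}{3}\right) = -3 + 84 + 28 = 109$)
$- 139 \left(-105 + G\right) = - 139 \left(-105 + 109\right) = \left(-139\right) 4 = -556$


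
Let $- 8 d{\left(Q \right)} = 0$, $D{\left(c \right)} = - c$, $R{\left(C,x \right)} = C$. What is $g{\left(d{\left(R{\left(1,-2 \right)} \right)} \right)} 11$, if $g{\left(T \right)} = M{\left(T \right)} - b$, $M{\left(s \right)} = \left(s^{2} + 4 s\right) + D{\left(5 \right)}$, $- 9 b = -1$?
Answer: $- \frac{506}{9} \approx -56.222$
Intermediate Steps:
$d{\left(Q \right)} = 0$ ($d{\left(Q \right)} = \left(- \frac{1}{8}\right) 0 = 0$)
$b = \frac{1}{9}$ ($b = \left(- \frac{1}{9}\right) \left(-1\right) = \frac{1}{9} \approx 0.11111$)
$M{\left(s \right)} = -5 + s^{2} + 4 s$ ($M{\left(s \right)} = \left(s^{2} + 4 s\right) - 5 = -5 + s^{2} + 4 s$)
$g{\left(T \right)} = - \frac{46}{9} + T^{2} + 4 T$ ($g{\left(T \right)} = \left(-5 + T^{2} + 4 T\right) - \frac{1}{9} = - \frac{46}{9} + T^{2} + 4 T$)
$g{\left(d{\left(R{\left(1,-2 \right)} \right)} \right)} 11 = \left(- \frac{46}{9} + 0^{2} + 4 \cdot 0\right) 11 = \left(- \frac{46}{9} + 0 + 0\right) 11 = \left(- \frac{46}{9}\right) 11 = - \frac{506}{9}$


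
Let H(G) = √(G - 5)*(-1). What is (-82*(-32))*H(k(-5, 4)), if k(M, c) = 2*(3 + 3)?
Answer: -2624*√7 ≈ -6942.5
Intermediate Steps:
k(M, c) = 12 (k(M, c) = 2*6 = 12)
H(G) = -√(-5 + G) (H(G) = √(-5 + G)*(-1) = -√(-5 + G))
(-82*(-32))*H(k(-5, 4)) = (-82*(-32))*(-√(-5 + 12)) = 2624*(-√7) = -2624*√7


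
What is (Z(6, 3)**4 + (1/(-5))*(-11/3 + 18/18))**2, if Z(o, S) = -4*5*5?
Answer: 2250000024000000064/225 ≈ 1.0000e+16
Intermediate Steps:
Z(o, S) = -100 (Z(o, S) = -20*5 = -100)
(Z(6, 3)**4 + (1/(-5))*(-11/3 + 18/18))**2 = ((-100)**4 + (1/(-5))*(-11/3 + 18/18))**2 = (100000000 + (1*(-1/5))*(-11*1/3 + 18*(1/18)))**2 = (100000000 - (-11/3 + 1)/5)**2 = (100000000 - 1/5*(-8/3))**2 = (100000000 + 8/15)**2 = (1500000008/15)**2 = 2250000024000000064/225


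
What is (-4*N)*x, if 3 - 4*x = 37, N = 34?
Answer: 1156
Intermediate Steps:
x = -17/2 (x = ¾ - ¼*37 = ¾ - 37/4 = -17/2 ≈ -8.5000)
(-4*N)*x = -4*34*(-17/2) = -136*(-17/2) = 1156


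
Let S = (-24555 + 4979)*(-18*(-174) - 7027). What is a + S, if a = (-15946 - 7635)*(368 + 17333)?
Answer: -341158761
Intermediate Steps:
a = -417407281 (a = -23581*17701 = -417407281)
S = 76248520 (S = -19576*(3132 - 7027) = -19576*(-3895) = 76248520)
a + S = -417407281 + 76248520 = -341158761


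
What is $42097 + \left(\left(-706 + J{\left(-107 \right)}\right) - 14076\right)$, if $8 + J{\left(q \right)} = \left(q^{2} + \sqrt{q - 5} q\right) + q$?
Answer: $38649 - 428 i \sqrt{7} \approx 38649.0 - 1132.4 i$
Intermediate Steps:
$J{\left(q \right)} = -8 + q + q^{2} + q \sqrt{-5 + q}$ ($J{\left(q \right)} = -8 + \left(\left(q^{2} + \sqrt{q - 5} q\right) + q\right) = -8 + \left(\left(q^{2} + \sqrt{-5 + q} q\right) + q\right) = -8 + \left(\left(q^{2} + q \sqrt{-5 + q}\right) + q\right) = -8 + \left(q + q^{2} + q \sqrt{-5 + q}\right) = -8 + q + q^{2} + q \sqrt{-5 + q}$)
$42097 + \left(\left(-706 + J{\left(-107 \right)}\right) - 14076\right) = 42097 - \left(3448 + 107 \sqrt{-5 - 107}\right) = 42097 - \left(3448 + 428 i \sqrt{7}\right) = 38649 - 428 i \sqrt{7}$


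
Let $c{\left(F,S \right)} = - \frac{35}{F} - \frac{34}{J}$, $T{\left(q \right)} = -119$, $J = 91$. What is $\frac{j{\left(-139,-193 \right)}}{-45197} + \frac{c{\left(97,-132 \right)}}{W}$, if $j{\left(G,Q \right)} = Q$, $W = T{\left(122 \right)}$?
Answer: $\frac{495741860}{47475516361} \approx 0.010442$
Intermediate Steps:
$c{\left(F,S \right)} = - \frac{34}{91} - \frac{35}{F}$ ($c{\left(F,S \right)} = - \frac{35}{F} - \frac{34}{91} = - \frac{34}{91} - \frac{35}{F}$)
$W = -119$
$\frac{j{\left(-139,-193 \right)}}{-45197} + \frac{c{\left(97,-132 \right)}}{W} = - \frac{193}{-45197} + \frac{- \frac{34}{91} - \frac{35}{97}}{-119} = \left(-193\right) \left(- \frac{1}{45197}\right) + \left(- \frac{34}{91} - \frac{35}{97}\right) \left(- \frac{1}{119}\right) = \frac{193}{45197} + \left(- \frac{34}{91} - \frac{35}{97}\right) \left(- \frac{1}{119}\right) = \frac{193}{45197} - - \frac{6483}{1050413} = \frac{193}{45197} + \frac{6483}{1050413} = \frac{495741860}{47475516361}$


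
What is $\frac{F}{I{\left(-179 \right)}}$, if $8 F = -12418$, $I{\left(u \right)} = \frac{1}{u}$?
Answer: $\frac{1111411}{4} \approx 2.7785 \cdot 10^{5}$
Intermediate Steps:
$F = - \frac{6209}{4}$ ($F = \frac{1}{8} \left(-12418\right) = - \frac{6209}{4} \approx -1552.3$)
$\frac{F}{I{\left(-179 \right)}} = - \frac{6209}{4 \frac{1}{-179}} = - \frac{6209}{4 \left(- \frac{1}{179}\right)} = \left(- \frac{6209}{4}\right) \left(-179\right) = \frac{1111411}{4}$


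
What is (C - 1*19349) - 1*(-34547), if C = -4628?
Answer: 10570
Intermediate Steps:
(C - 1*19349) - 1*(-34547) = (-4628 - 1*19349) - 1*(-34547) = (-4628 - 19349) + 34547 = -23977 + 34547 = 10570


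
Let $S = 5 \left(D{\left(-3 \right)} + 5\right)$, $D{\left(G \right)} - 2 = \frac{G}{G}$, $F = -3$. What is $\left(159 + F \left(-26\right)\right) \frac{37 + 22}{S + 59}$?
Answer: $\frac{4661}{33} \approx 141.24$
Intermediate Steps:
$D{\left(G \right)} = 3$ ($D{\left(G \right)} = 2 + \frac{G}{G} = 2 + 1 = 3$)
$S = 40$ ($S = 5 \left(3 + 5\right) = 5 \cdot 8 = 40$)
$\left(159 + F \left(-26\right)\right) \frac{37 + 22}{S + 59} = \left(159 - -78\right) \frac{37 + 22}{40 + 59} = \left(159 + 78\right) \frac{59}{99} = 237 \cdot 59 \cdot \frac{1}{99} = 237 \cdot \frac{59}{99} = \frac{4661}{33}$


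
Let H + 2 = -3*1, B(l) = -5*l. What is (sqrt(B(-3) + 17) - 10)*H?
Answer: 50 - 20*sqrt(2) ≈ 21.716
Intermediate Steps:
H = -5 (H = -2 - 3*1 = -2 - 3 = -5)
(sqrt(B(-3) + 17) - 10)*H = (sqrt(-5*(-3) + 17) - 10)*(-5) = (sqrt(15 + 17) - 10)*(-5) = (sqrt(32) - 10)*(-5) = (4*sqrt(2) - 10)*(-5) = (-10 + 4*sqrt(2))*(-5) = 50 - 20*sqrt(2)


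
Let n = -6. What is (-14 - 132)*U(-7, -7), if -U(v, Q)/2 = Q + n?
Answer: -3796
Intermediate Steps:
U(v, Q) = 12 - 2*Q (U(v, Q) = -2*(Q - 6) = -2*(-6 + Q) = 12 - 2*Q)
(-14 - 132)*U(-7, -7) = (-14 - 132)*(12 - 2*(-7)) = -146*(12 + 14) = -146*26 = -3796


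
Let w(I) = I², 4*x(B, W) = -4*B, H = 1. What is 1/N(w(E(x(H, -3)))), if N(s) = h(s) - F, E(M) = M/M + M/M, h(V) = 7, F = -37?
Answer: 1/44 ≈ 0.022727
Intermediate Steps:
x(B, W) = -B (x(B, W) = (-4*B)/4 = -B)
E(M) = 2 (E(M) = 1 + 1 = 2)
N(s) = 44 (N(s) = 7 - 1*(-37) = 7 + 37 = 44)
1/N(w(E(x(H, -3)))) = 1/44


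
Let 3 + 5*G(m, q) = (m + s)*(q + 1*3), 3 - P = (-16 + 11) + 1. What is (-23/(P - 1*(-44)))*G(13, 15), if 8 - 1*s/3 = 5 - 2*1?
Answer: -3841/85 ≈ -45.188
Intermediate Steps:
s = 15 (s = 24 - 3*(5 - 2*1) = 24 - 3*(5 - 2) = 24 - 3*3 = 24 - 9 = 15)
P = 7 (P = 3 - ((-16 + 11) + 1) = 3 - (-5 + 1) = 3 - 1*(-4) = 3 + 4 = 7)
G(m, q) = -⅗ + (3 + q)*(15 + m)/5 (G(m, q) = -⅗ + ((m + 15)*(q + 1*3))/5 = -⅗ + ((15 + m)*(q + 3))/5 = -⅗ + ((15 + m)*(3 + q))/5 = -⅗ + ((3 + q)*(15 + m))/5 = -⅗ + (3 + q)*(15 + m)/5)
(-23/(P - 1*(-44)))*G(13, 15) = (-23/(7 - 1*(-44)))*(42/5 + 3*15 + (⅗)*13 + (⅕)*13*15) = (-23/(7 + 44))*(42/5 + 45 + 39/5 + 39) = -23/51*(501/5) = -23*1/51*(501/5) = -23/51*501/5 = -3841/85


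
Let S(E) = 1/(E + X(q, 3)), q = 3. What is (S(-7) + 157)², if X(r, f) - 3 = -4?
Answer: 1575025/64 ≈ 24610.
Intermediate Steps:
X(r, f) = -1 (X(r, f) = 3 - 4 = -1)
S(E) = 1/(-1 + E) (S(E) = 1/(E - 1) = 1/(-1 + E))
(S(-7) + 157)² = (1/(-1 - 7) + 157)² = (1/(-8) + 157)² = (-⅛ + 157)² = (1255/8)² = 1575025/64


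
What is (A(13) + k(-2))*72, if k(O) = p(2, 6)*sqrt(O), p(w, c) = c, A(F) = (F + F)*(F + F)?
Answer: 48672 + 432*I*sqrt(2) ≈ 48672.0 + 610.94*I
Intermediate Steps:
A(F) = 4*F**2 (A(F) = (2*F)*(2*F) = 4*F**2)
k(O) = 6*sqrt(O)
(A(13) + k(-2))*72 = (4*13**2 + 6*sqrt(-2))*72 = (4*169 + 6*(I*sqrt(2)))*72 = (676 + 6*I*sqrt(2))*72 = 48672 + 432*I*sqrt(2)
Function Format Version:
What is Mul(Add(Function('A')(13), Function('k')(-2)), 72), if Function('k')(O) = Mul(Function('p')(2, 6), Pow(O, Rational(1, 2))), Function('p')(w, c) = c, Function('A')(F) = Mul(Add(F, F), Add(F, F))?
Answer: Add(48672, Mul(432, I, Pow(2, Rational(1, 2)))) ≈ Add(48672., Mul(610.94, I))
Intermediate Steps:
Function('A')(F) = Mul(4, Pow(F, 2)) (Function('A')(F) = Mul(Mul(2, F), Mul(2, F)) = Mul(4, Pow(F, 2)))
Function('k')(O) = Mul(6, Pow(O, Rational(1, 2)))
Mul(Add(Function('A')(13), Function('k')(-2)), 72) = Mul(Add(Mul(4, Pow(13, 2)), Mul(6, Pow(-2, Rational(1, 2)))), 72) = Mul(Add(Mul(4, 169), Mul(6, Mul(I, Pow(2, Rational(1, 2))))), 72) = Mul(Add(676, Mul(6, I, Pow(2, Rational(1, 2)))), 72) = Add(48672, Mul(432, I, Pow(2, Rational(1, 2))))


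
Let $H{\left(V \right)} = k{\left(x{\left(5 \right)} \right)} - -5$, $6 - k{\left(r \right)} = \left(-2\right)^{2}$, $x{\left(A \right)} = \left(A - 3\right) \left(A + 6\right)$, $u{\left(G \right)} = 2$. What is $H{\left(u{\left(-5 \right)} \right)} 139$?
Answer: $973$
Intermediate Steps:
$x{\left(A \right)} = \left(-3 + A\right) \left(6 + A\right)$
$k{\left(r \right)} = 2$ ($k{\left(r \right)} = 6 - \left(-2\right)^{2} = 6 - 4 = 2$)
$H{\left(V \right)} = 7$ ($H{\left(V \right)} = 2 - -5 = 2 + 5 = 7$)
$H{\left(u{\left(-5 \right)} \right)} 139 = 7 \cdot 139 = 973$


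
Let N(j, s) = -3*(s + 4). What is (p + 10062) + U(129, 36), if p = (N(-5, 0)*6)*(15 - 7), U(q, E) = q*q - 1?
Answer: 26126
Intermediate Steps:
U(q, E) = -1 + q² (U(q, E) = q² - 1 = -1 + q²)
N(j, s) = -12 - 3*s (N(j, s) = -3*(4 + s) = -12 - 3*s)
p = -576 (p = ((-12 - 3*0)*6)*(15 - 7) = ((-12 + 0)*6)*8 = -12*6*8 = -72*8 = -576)
(p + 10062) + U(129, 36) = (-576 + 10062) + (-1 + 129²) = 9486 + (-1 + 16641) = 9486 + 16640 = 26126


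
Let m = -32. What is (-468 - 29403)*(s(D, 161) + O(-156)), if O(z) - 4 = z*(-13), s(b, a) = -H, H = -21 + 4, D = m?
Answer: -61205679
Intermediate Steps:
D = -32
H = -17
s(b, a) = 17 (s(b, a) = -1*(-17) = 17)
O(z) = 4 - 13*z (O(z) = 4 + z*(-13) = 4 - 13*z)
(-468 - 29403)*(s(D, 161) + O(-156)) = (-468 - 29403)*(17 + (4 - 13*(-156))) = -29871*(17 + (4 + 2028)) = -29871*(17 + 2032) = -29871*2049 = -61205679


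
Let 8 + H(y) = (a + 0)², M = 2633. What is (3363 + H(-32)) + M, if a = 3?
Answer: 5997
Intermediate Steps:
H(y) = 1 (H(y) = -8 + (3 + 0)² = -8 + 3² = -8 + 9 = 1)
(3363 + H(-32)) + M = (3363 + 1) + 2633 = 3364 + 2633 = 5997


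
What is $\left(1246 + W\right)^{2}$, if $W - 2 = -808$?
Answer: $193600$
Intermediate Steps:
$W = -806$ ($W = 2 - 808 = -806$)
$\left(1246 + W\right)^{2} = \left(1246 - 806\right)^{2} = 440^{2} = 193600$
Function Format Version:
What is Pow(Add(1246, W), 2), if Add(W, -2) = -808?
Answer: 193600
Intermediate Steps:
W = -806 (W = Add(2, -808) = -806)
Pow(Add(1246, W), 2) = Pow(Add(1246, -806), 2) = Pow(440, 2) = 193600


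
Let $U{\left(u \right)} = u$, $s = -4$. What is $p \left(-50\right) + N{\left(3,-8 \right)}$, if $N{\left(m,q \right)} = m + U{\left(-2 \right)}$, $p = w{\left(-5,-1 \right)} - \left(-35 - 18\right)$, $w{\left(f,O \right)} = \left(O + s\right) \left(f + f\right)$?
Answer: $-5149$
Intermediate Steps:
$w{\left(f,O \right)} = 2 f \left(-4 + O\right)$ ($w{\left(f,O \right)} = \left(O - 4\right) \left(f + f\right) = \left(-4 + O\right) 2 f = 2 f \left(-4 + O\right)$)
$p = 103$ ($p = 2 \left(-5\right) \left(-4 - 1\right) - \left(-35 - 18\right) = 2 \left(-5\right) \left(-5\right) - \left(-35 - 18\right) = 50 - -53 = 50 + 53 = 103$)
$N{\left(m,q \right)} = -2 + m$ ($N{\left(m,q \right)} = m - 2 = -2 + m$)
$p \left(-50\right) + N{\left(3,-8 \right)} = 103 \left(-50\right) + \left(-2 + 3\right) = -5150 + 1 = -5149$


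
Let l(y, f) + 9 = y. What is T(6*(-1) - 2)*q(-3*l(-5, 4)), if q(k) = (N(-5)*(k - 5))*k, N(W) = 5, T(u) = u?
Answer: -62160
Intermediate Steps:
l(y, f) = -9 + y
q(k) = k*(-25 + 5*k) (q(k) = (5*(k - 5))*k = (5*(-5 + k))*k = (-25 + 5*k)*k = k*(-25 + 5*k))
T(6*(-1) - 2)*q(-3*l(-5, 4)) = (6*(-1) - 2)*(5*(-3*(-9 - 5))*(-5 - 3*(-9 - 5))) = (-6 - 2)*(5*(-3*(-14))*(-5 - 3*(-14))) = -40*42*(-5 + 42) = -40*42*37 = -8*7770 = -62160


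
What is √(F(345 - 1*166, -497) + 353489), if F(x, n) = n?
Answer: 4*√22062 ≈ 594.13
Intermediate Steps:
√(F(345 - 1*166, -497) + 353489) = √(-497 + 353489) = √352992 = 4*√22062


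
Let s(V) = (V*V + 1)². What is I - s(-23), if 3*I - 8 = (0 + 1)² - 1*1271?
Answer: -843962/3 ≈ -2.8132e+5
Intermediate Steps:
s(V) = (1 + V²)² (s(V) = (V² + 1)² = (1 + V²)²)
I = -1262/3 (I = 8/3 + ((0 + 1)² - 1*1271)/3 = 8/3 + (1² - 1271)/3 = 8/3 + (1 - 1271)/3 = 8/3 + (⅓)*(-1270) = 8/3 - 1270/3 = -1262/3 ≈ -420.67)
I - s(-23) = -1262/3 - (1 + (-23)²)² = -1262/3 - (1 + 529)² = -1262/3 - 1*530² = -1262/3 - 1*280900 = -1262/3 - 280900 = -843962/3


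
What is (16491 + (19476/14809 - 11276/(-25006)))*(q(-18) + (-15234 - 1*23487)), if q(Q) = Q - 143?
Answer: -118735903017955214/185156927 ≈ -6.4127e+8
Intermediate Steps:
q(Q) = -143 + Q
(16491 + (19476/14809 - 11276/(-25006)))*(q(-18) + (-15234 - 1*23487)) = (16491 + (19476/14809 - 11276/(-25006)))*((-143 - 18) + (-15234 - 1*23487)) = (16491 + (19476*(1/14809) - 11276*(-1/25006)))*(-161 + (-15234 - 23487)) = (16491 + (19476/14809 + 5638/12503))*(-161 - 38721) = (16491 + 327001570/185156927)*(-38882) = (3053749884727/185156927)*(-38882) = -118735903017955214/185156927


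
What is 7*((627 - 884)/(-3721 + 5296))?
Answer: -257/225 ≈ -1.1422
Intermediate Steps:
7*((627 - 884)/(-3721 + 5296)) = 7*(-257/1575) = -257/225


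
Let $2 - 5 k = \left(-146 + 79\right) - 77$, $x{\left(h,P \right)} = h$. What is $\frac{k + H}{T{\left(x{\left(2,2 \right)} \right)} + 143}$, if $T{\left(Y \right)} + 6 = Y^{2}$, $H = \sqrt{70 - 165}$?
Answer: $\frac{146}{705} + \frac{i \sqrt{95}}{141} \approx 0.20709 + 0.069126 i$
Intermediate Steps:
$k = \frac{146}{5}$ ($k = \frac{2}{5} - \frac{\left(-146 + 79\right) - 77}{5} = \frac{2}{5} - \frac{-67 - 77}{5} = \frac{2}{5} - - \frac{144}{5} = \frac{2}{5} + \frac{144}{5} = \frac{146}{5} \approx 29.2$)
$H = i \sqrt{95}$ ($H = \sqrt{-95} = i \sqrt{95} \approx 9.7468 i$)
$T{\left(Y \right)} = -6 + Y^{2}$
$\frac{k + H}{T{\left(x{\left(2,2 \right)} \right)} + 143} = \frac{\frac{146}{5} + i \sqrt{95}}{\left(-6 + 2^{2}\right) + 143} = \frac{\frac{146}{5} + i \sqrt{95}}{\left(-6 + 4\right) + 143} = \frac{\frac{146}{5} + i \sqrt{95}}{-2 + 143} = \frac{\frac{146}{5} + i \sqrt{95}}{141} = \left(\frac{146}{5} + i \sqrt{95}\right) \frac{1}{141} = \frac{146}{705} + \frac{i \sqrt{95}}{141}$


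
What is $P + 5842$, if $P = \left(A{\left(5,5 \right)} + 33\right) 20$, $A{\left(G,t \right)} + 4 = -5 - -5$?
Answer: $6422$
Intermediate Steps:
$A{\left(G,t \right)} = -4$ ($A{\left(G,t \right)} = -4 - 0 = -4 + \left(-5 + 5\right) = -4 + 0 = -4$)
$P = 580$ ($P = \left(-4 + 33\right) 20 = 29 \cdot 20 = 580$)
$P + 5842 = 580 + 5842 = 6422$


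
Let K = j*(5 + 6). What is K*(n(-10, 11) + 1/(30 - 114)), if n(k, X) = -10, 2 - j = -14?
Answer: -37004/21 ≈ -1762.1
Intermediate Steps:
j = 16 (j = 2 - 1*(-14) = 2 + 14 = 16)
K = 176 (K = 16*(5 + 6) = 16*11 = 176)
K*(n(-10, 11) + 1/(30 - 114)) = 176*(-10 + 1/(30 - 114)) = 176*(-10 + 1/(-84)) = 176*(-10 - 1/84) = 176*(-841/84) = -37004/21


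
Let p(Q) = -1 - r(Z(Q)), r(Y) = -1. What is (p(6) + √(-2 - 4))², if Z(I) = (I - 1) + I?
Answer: -6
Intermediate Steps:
Z(I) = -1 + 2*I (Z(I) = (-1 + I) + I = -1 + 2*I)
p(Q) = 0 (p(Q) = -1 - 1*(-1) = -1 + 1 = 0)
(p(6) + √(-2 - 4))² = (0 + √(-2 - 4))² = (0 + √(-6))² = (0 + I*√6)² = (I*√6)² = -6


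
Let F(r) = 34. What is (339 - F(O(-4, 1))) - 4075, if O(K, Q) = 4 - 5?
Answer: -3770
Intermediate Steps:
O(K, Q) = -1
(339 - F(O(-4, 1))) - 4075 = (339 - 1*34) - 4075 = (339 - 34) - 4075 = 305 - 4075 = -3770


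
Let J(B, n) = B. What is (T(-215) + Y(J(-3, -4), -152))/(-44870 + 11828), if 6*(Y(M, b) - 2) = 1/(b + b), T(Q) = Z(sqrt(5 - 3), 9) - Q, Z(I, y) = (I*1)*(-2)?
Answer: -395807/60268608 + sqrt(2)/16521 ≈ -0.0064818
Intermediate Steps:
Z(I, y) = -2*I (Z(I, y) = I*(-2) = -2*I)
T(Q) = -Q - 2*sqrt(2) (T(Q) = -2*sqrt(5 - 3) - Q = -2*sqrt(2) - Q = -Q - 2*sqrt(2))
Y(M, b) = 2 + 1/(12*b) (Y(M, b) = 2 + 1/(6*(b + b)) = 2 + 1/(6*((2*b))) = 2 + (1/(2*b))/6 = 2 + 1/(12*b))
(T(-215) + Y(J(-3, -4), -152))/(-44870 + 11828) = ((-1*(-215) - 2*sqrt(2)) + (2 + (1/12)/(-152)))/(-44870 + 11828) = ((215 - 2*sqrt(2)) + (2 + (1/12)*(-1/152)))/(-33042) = ((215 - 2*sqrt(2)) + (2 - 1/1824))*(-1/33042) = ((215 - 2*sqrt(2)) + 3647/1824)*(-1/33042) = (395807/1824 - 2*sqrt(2))*(-1/33042) = -395807/60268608 + sqrt(2)/16521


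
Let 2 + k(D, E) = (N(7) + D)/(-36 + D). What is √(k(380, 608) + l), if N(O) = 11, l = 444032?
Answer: √13136217146/172 ≈ 666.36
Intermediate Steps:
k(D, E) = -2 + (11 + D)/(-36 + D)
√(k(380, 608) + l) = √((83 - 1*380)/(-36 + 380) + 444032) = √((83 - 380)/344 + 444032) = √((1/344)*(-297) + 444032) = √(-297/344 + 444032) = √(152746711/344) = √13136217146/172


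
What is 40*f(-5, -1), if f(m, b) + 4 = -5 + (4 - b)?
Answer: -160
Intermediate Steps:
f(m, b) = -5 - b (f(m, b) = -4 + (-5 + (4 - b)) = -4 + (-1 - b) = -5 - b)
40*f(-5, -1) = 40*(-5 - 1*(-1)) = 40*(-5 + 1) = 40*(-4) = -160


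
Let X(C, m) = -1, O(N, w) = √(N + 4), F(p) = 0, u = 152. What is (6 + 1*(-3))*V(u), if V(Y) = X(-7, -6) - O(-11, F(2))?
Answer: -3 - 3*I*√7 ≈ -3.0 - 7.9373*I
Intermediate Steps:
O(N, w) = √(4 + N)
V(Y) = -1 - I*√7 (V(Y) = -1 - √(4 - 11) = -1 - √(-7) = -1 - I*√7)
(6 + 1*(-3))*V(u) = (6 + 1*(-3))*(-1 - I*√7) = (6 - 3)*(-1 - I*√7) = 3*(-1 - I*√7) = -3 - 3*I*√7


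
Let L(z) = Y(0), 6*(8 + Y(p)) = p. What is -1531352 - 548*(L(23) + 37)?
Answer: -1547244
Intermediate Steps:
Y(p) = -8 + p/6
L(z) = -8 (L(z) = -8 + (⅙)*0 = -8 + 0 = -8)
-1531352 - 548*(L(23) + 37) = -1531352 - 548*(-8 + 37) = -1531352 - 548*29 = -1531352 - 1*15892 = -1531352 - 15892 = -1547244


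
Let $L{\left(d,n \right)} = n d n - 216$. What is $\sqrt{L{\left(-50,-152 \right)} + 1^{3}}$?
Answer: $i \sqrt{1155415} \approx 1074.9 i$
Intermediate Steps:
$L{\left(d,n \right)} = -216 + d n^{2}$ ($L{\left(d,n \right)} = d n n - 216 = d n^{2} - 216 = -216 + d n^{2}$)
$\sqrt{L{\left(-50,-152 \right)} + 1^{3}} = \sqrt{\left(-216 - 50 \left(-152\right)^{2}\right) + 1^{3}} = \sqrt{\left(-216 - 1155200\right) + 1} = \sqrt{-1155416 + 1} = \sqrt{-1155415} = i \sqrt{1155415}$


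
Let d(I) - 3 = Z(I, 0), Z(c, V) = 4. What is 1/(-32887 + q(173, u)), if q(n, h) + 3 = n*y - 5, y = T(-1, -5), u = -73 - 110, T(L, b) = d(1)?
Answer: -1/31684 ≈ -3.1562e-5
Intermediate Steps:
d(I) = 7 (d(I) = 3 + 4 = 7)
T(L, b) = 7
u = -183
y = 7
q(n, h) = -8 + 7*n (q(n, h) = -3 + (n*7 - 5) = -3 + (7*n - 5) = -3 + (-5 + 7*n) = -8 + 7*n)
1/(-32887 + q(173, u)) = 1/(-32887 + (-8 + 7*173)) = 1/(-32887 + (-8 + 1211)) = 1/(-32887 + 1203) = 1/(-31684) = -1/31684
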